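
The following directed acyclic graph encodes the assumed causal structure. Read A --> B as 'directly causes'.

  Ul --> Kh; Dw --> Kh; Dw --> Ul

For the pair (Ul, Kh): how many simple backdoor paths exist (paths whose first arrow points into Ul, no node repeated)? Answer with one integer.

1

A backdoor path from Ul to Kh is any simple undirected path whose first edge points into Ul (i.e. leaves Ul via a parent).
Parents of Ul: {Dw}.
Enumerating:
  P1: Ul <- Dw -> Kh
That exhausts the simple backdoor paths. Count: 1.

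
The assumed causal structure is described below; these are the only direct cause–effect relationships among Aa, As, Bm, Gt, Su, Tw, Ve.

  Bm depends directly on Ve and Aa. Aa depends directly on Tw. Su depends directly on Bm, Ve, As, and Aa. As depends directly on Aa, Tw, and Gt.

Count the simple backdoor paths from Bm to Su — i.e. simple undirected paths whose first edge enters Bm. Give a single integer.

A backdoor path from Bm to Su is any simple undirected path whose first edge points into Bm (i.e. leaves Bm via a parent).
Parents of Bm: {Aa, Ve}.
Enumerating:
  P1: Bm <- Ve -> Su
  P2: Bm <- Aa <- Tw -> As -> Su
  P3: Bm <- Aa -> As -> Su
  P4: Bm <- Aa -> Su
That exhausts the simple backdoor paths. Count: 4.

4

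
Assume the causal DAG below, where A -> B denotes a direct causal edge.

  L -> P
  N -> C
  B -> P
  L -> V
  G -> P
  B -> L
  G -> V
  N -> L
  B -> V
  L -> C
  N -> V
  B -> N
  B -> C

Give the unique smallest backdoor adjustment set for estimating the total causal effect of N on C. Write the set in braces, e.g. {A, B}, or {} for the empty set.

Variables eligible for adjustment (non-descendants of N, excluding N and C): {B, G}.
Backdoor paths from N to C:
  P1: N <- B -> L -> C
  P2: N <- B -> C
  P3: N <- B -> P <- G -> V <- L -> C
  P4: N <- B -> P <- L -> C
  P5: N <- B -> V <- G -> P <- L -> C
  P6: N <- B -> V <- L -> C
The empty set is not sufficient: P1 (N <- B -> L -> C) has no collider blocking it and no conditioned non-collider, so it is open.
Try {B}:
  P1: blocked at fork node B ∈ conditioning set.
  P2: blocked at fork node B ∈ conditioning set.
  P3: blocked at fork node B ∈ conditioning set.
  P4: blocked at fork node B ∈ conditioning set.
  P5: blocked at fork node B ∈ conditioning set.
  P6: blocked at fork node B ∈ conditioning set.
{B} contains no descendant of N and blocks every backdoor path.
No other singleton works — e.g. {G} leaves P1 open — so {B} is the unique smallest valid adjustment set.

{B}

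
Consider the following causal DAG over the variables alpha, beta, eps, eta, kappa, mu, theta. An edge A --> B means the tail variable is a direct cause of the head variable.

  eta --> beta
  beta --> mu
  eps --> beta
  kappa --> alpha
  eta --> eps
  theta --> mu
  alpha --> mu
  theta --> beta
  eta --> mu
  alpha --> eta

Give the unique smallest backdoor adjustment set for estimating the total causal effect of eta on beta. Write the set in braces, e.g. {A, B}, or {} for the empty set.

Variables eligible for adjustment (non-descendants of eta, excluding eta and beta): {alpha, kappa, theta}.
Backdoor paths from eta to beta:
  P1: eta <- alpha -> mu <- theta -> beta
  P2: eta <- alpha -> mu <- beta
Each backdoor path contains an unconditioned collider, so every path is already blocked with the empty conditioning set:
  P1: blocked at collider mu (neither it nor any descendant is in the conditioning set).
  P2: blocked at collider mu (neither it nor any descendant is in the conditioning set).
The empty set is therefore the unique smallest valid set.

{}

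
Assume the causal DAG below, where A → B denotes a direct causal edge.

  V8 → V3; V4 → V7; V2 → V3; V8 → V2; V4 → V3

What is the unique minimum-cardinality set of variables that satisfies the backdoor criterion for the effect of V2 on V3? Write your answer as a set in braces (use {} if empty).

{V8}

Variables eligible for adjustment (non-descendants of V2, excluding V2 and V3): {V4, V7, V8}.
Backdoor paths from V2 to V3:
  P1: V2 <- V8 -> V3
The empty set is not sufficient: P1 (V2 <- V8 -> V3) has no collider blocking it and no conditioned non-collider, so it is open.
Try {V8}:
  P1: blocked at fork node V8 ∈ conditioning set.
{V8} contains no descendant of V2 and blocks every backdoor path.
No other singleton works — e.g. {V4} leaves P1 open — so {V8} is the unique smallest valid adjustment set.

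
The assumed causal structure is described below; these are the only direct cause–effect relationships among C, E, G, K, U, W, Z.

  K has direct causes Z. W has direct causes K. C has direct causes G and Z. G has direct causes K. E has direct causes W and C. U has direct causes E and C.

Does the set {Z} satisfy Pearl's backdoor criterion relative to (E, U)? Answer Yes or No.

No

Backdoor paths from E to U (paths whose first edge points into E):
  P1: E <- W <- K <- Z -> C -> U
  P2: E <- W <- K -> G -> C -> U
  P3: E <- C -> U
Condition 1 (no descendant of E in the set): holds — descendants of E are {U}; none are in {Z}.
Condition 2 (every backdoor path blocked by {Z}):
  P1: blocked at fork node Z ∈ conditioning set.
  P2: open — no interior node is in the conditioning set.
  P3: open — no interior node is in the conditioning set.
{Z} does not satisfy the backdoor criterion.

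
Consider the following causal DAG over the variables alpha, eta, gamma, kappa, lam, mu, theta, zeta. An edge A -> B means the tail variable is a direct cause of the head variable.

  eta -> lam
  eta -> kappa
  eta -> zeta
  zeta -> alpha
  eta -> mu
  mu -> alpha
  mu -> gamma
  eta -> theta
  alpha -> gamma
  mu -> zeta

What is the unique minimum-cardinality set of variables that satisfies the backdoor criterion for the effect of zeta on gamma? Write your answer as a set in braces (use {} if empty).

{mu}

Variables eligible for adjustment (non-descendants of zeta, excluding zeta and gamma): {eta, kappa, lam, mu, theta}.
Backdoor paths from zeta to gamma:
  P1: zeta <- eta -> mu -> alpha -> gamma
  P2: zeta <- eta -> mu -> gamma
  P3: zeta <- mu -> alpha -> gamma
  P4: zeta <- mu -> gamma
The empty set is not sufficient: P1 (zeta <- eta -> mu -> alpha -> gamma) has no collider blocking it and no conditioned non-collider, so it is open.
Try {mu}:
  P1: blocked at chain node mu ∈ conditioning set.
  P2: blocked at chain node mu ∈ conditioning set.
  P3: blocked at fork node mu ∈ conditioning set.
  P4: blocked at fork node mu ∈ conditioning set.
{mu} contains no descendant of zeta and blocks every backdoor path.
No other singleton works — e.g. {eta} leaves P3 open — so {mu} is the unique smallest valid adjustment set.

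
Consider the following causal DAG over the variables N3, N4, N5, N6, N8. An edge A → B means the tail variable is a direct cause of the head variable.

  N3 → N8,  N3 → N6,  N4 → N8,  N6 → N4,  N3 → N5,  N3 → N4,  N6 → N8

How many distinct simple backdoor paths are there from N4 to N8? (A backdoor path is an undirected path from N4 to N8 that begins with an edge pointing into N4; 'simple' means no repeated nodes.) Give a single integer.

4

A backdoor path from N4 to N8 is any simple undirected path whose first edge points into N4 (i.e. leaves N4 via a parent).
Parents of N4: {N3, N6}.
Enumerating:
  P1: N4 <- N3 -> N6 -> N8
  P2: N4 <- N3 -> N8
  P3: N4 <- N6 <- N3 -> N8
  P4: N4 <- N6 -> N8
That exhausts the simple backdoor paths. Count: 4.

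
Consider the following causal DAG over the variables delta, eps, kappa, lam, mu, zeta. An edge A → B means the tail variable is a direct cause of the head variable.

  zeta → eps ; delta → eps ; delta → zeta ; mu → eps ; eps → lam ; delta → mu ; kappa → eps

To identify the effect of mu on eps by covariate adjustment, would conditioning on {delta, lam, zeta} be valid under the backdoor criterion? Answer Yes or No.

Backdoor paths from mu to eps (paths whose first edge points into mu):
  P1: mu <- delta -> zeta -> eps
  P2: mu <- delta -> eps
Condition 1 (no descendant of mu in the set): FAILS — lam is a descendant of mu.
Condition 2 (every backdoor path blocked by {delta, lam, zeta}):
  P1: blocked at fork node delta ∈ conditioning set.
  P2: blocked at fork node delta ∈ conditioning set.
{delta, lam, zeta} does not satisfy the backdoor criterion.

No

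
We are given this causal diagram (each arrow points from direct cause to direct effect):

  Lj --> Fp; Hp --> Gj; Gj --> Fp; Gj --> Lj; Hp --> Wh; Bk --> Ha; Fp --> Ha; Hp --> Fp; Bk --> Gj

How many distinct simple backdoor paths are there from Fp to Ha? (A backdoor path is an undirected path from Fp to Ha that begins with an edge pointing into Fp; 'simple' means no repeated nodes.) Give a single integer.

3

A backdoor path from Fp to Ha is any simple undirected path whose first edge points into Fp (i.e. leaves Fp via a parent).
Parents of Fp: {Gj, Hp, Lj}.
Enumerating:
  P1: Fp <- Hp -> Gj <- Bk -> Ha
  P2: Fp <- Gj <- Bk -> Ha
  P3: Fp <- Lj <- Gj <- Bk -> Ha
That exhausts the simple backdoor paths. Count: 3.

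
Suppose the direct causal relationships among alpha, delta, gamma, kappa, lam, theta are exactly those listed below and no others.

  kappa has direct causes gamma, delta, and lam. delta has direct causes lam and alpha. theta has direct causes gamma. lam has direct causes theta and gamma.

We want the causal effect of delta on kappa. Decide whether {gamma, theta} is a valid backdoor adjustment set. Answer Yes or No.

No

Backdoor paths from delta to kappa (paths whose first edge points into delta):
  P1: delta <- lam <- gamma -> kappa
  P2: delta <- lam <- theta <- gamma -> kappa
  P3: delta <- lam -> kappa
Condition 1 (no descendant of delta in the set): holds — descendants of delta are {kappa}; none are in {gamma, theta}.
Condition 2 (every backdoor path blocked by {gamma, theta}):
  P1: blocked at fork node gamma ∈ conditioning set.
  P2: blocked at chain node theta ∈ conditioning set.
  P3: open — no interior node is in the conditioning set.
{gamma, theta} does not satisfy the backdoor criterion.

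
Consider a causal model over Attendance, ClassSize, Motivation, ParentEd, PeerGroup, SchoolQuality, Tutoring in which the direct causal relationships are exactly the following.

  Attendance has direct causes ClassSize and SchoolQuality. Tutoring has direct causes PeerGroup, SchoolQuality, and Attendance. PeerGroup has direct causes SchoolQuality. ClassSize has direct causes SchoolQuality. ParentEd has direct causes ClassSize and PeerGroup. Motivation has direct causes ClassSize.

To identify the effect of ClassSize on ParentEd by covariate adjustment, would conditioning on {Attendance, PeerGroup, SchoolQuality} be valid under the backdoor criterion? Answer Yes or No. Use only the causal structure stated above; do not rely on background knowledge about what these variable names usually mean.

Backdoor paths from ClassSize to ParentEd (paths whose first edge points into ClassSize):
  P1: ClassSize <- SchoolQuality -> PeerGroup -> ParentEd
  P2: ClassSize <- SchoolQuality -> Attendance -> Tutoring <- PeerGroup -> ParentEd
  P3: ClassSize <- SchoolQuality -> Tutoring <- PeerGroup -> ParentEd
Condition 1 (no descendant of ClassSize in the set): FAILS — Attendance is a descendant of ClassSize.
Condition 2 (every backdoor path blocked by {Attendance, PeerGroup, SchoolQuality}):
  P1: blocked at fork node SchoolQuality ∈ conditioning set.
  P2: blocked at fork node SchoolQuality ∈ conditioning set.
  P3: blocked at fork node SchoolQuality ∈ conditioning set.
{Attendance, PeerGroup, SchoolQuality} does not satisfy the backdoor criterion.

No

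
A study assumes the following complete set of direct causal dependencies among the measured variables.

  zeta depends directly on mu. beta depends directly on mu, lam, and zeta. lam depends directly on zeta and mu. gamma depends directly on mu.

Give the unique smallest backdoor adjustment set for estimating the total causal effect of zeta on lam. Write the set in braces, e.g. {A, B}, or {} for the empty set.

{mu}

Variables eligible for adjustment (non-descendants of zeta, excluding zeta and lam): {gamma, mu}.
Backdoor paths from zeta to lam:
  P1: zeta <- mu -> lam
  P2: zeta <- mu -> beta <- lam
The empty set is not sufficient: P1 (zeta <- mu -> lam) has no collider blocking it and no conditioned non-collider, so it is open.
Try {mu}:
  P1: blocked at fork node mu ∈ conditioning set.
  P2: blocked at fork node mu ∈ conditioning set.
{mu} contains no descendant of zeta and blocks every backdoor path.
No other singleton works — e.g. {gamma} leaves P1 open — so {mu} is the unique smallest valid adjustment set.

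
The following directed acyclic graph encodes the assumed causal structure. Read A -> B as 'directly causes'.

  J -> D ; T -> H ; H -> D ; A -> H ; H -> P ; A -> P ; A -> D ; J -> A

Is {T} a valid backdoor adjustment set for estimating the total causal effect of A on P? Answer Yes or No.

Backdoor paths from A to P (paths whose first edge points into A):
  P1: A <- J -> D <- H -> P
Condition 1 (no descendant of A in the set): holds — descendants of A are {D, H, P}; none are in {T}.
Condition 2 (every backdoor path blocked by {T}):
  P1: blocked at collider D (neither it nor any descendant is in the conditioning set).
{T} satisfies the backdoor criterion.

Yes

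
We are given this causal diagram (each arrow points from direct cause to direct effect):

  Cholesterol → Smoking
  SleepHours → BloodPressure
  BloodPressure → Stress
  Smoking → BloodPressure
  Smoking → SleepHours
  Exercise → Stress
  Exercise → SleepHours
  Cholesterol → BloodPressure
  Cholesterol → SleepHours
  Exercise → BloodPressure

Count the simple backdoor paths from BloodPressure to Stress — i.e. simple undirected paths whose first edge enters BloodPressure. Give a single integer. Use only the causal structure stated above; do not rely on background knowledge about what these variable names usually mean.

A backdoor path from BloodPressure to Stress is any simple undirected path whose first edge points into BloodPressure (i.e. leaves BloodPressure via a parent).
Parents of BloodPressure: {Cholesterol, Exercise, SleepHours, Smoking}.
Enumerating:
  P1: BloodPressure <- Cholesterol -> Smoking -> SleepHours <- Exercise -> Stress
  P2: BloodPressure <- Cholesterol -> SleepHours <- Exercise -> Stress
  P3: BloodPressure <- Smoking <- Cholesterol -> SleepHours <- Exercise -> Stress
  P4: BloodPressure <- Smoking -> SleepHours <- Exercise -> Stress
  P5: BloodPressure <- Exercise -> Stress
  P6: BloodPressure <- SleepHours <- Exercise -> Stress
That exhausts the simple backdoor paths. Count: 6.

6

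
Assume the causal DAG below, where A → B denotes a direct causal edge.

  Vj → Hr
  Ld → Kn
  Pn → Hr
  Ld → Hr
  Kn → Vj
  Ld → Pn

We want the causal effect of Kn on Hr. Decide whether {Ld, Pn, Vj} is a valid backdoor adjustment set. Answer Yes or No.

Backdoor paths from Kn to Hr (paths whose first edge points into Kn):
  P1: Kn <- Ld -> Pn -> Hr
  P2: Kn <- Ld -> Hr
Condition 1 (no descendant of Kn in the set): FAILS — Vj is a descendant of Kn.
Condition 2 (every backdoor path blocked by {Ld, Pn, Vj}):
  P1: blocked at fork node Ld ∈ conditioning set.
  P2: blocked at fork node Ld ∈ conditioning set.
{Ld, Pn, Vj} does not satisfy the backdoor criterion.

No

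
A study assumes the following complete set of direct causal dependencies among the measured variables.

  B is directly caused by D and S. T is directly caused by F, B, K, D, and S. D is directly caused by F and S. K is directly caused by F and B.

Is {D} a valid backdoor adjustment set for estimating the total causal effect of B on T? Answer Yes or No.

Backdoor paths from B to T (paths whose first edge points into B):
  P1: B <- S -> D <- F -> K -> T
  P2: B <- S -> D <- F -> T
  P3: B <- S -> D -> T
  P4: B <- S -> T
  P5: B <- D <- S -> T
  P6: B <- D <- F -> K -> T
  P7: B <- D <- F -> T
  P8: B <- D -> T
Condition 1 (no descendant of B in the set): holds — descendants of B are {K, T}; none are in {D}.
Condition 2 (every backdoor path blocked by {D}):
  P1: open — collider(s) D are conditioned on (or have a conditioned descendant) and no non-collider on the path is in the set.
  P2: open — collider(s) D are conditioned on (or have a conditioned descendant) and no non-collider on the path is in the set.
  P3: blocked at chain node D ∈ conditioning set.
  P4: open — no interior node is in the conditioning set.
  P5: blocked at chain node D ∈ conditioning set.
  P6: blocked at chain node D ∈ conditioning set.
  P7: blocked at chain node D ∈ conditioning set.
  P8: blocked at fork node D ∈ conditioning set.
{D} does not satisfy the backdoor criterion.

No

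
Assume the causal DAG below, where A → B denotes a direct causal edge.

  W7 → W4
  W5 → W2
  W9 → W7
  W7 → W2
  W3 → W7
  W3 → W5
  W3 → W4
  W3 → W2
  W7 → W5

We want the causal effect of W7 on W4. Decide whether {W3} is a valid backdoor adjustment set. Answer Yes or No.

Yes

Backdoor paths from W7 to W4 (paths whose first edge points into W7):
  P1: W7 <- W3 -> W4
Condition 1 (no descendant of W7 in the set): holds — descendants of W7 are {W2, W4, W5}; none are in {W3}.
Condition 2 (every backdoor path blocked by {W3}):
  P1: blocked at fork node W3 ∈ conditioning set.
{W3} satisfies the backdoor criterion.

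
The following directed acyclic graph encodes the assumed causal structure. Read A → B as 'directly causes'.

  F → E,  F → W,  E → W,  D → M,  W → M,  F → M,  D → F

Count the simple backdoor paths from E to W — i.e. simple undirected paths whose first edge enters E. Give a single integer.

3

A backdoor path from E to W is any simple undirected path whose first edge points into E (i.e. leaves E via a parent).
Parents of E: {F}.
Enumerating:
  P1: E <- F <- D -> M <- W
  P2: E <- F -> W
  P3: E <- F -> M <- W
That exhausts the simple backdoor paths. Count: 3.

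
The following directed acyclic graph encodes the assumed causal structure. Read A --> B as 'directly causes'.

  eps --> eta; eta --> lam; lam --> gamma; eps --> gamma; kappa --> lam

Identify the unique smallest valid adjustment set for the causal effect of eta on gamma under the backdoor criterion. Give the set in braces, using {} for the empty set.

{eps}

Variables eligible for adjustment (non-descendants of eta, excluding eta and gamma): {eps, kappa}.
Backdoor paths from eta to gamma:
  P1: eta <- eps -> gamma
The empty set is not sufficient: P1 (eta <- eps -> gamma) has no collider blocking it and no conditioned non-collider, so it is open.
Try {eps}:
  P1: blocked at fork node eps ∈ conditioning set.
{eps} contains no descendant of eta and blocks every backdoor path.
No other singleton works — e.g. {kappa} leaves P1 open — so {eps} is the unique smallest valid adjustment set.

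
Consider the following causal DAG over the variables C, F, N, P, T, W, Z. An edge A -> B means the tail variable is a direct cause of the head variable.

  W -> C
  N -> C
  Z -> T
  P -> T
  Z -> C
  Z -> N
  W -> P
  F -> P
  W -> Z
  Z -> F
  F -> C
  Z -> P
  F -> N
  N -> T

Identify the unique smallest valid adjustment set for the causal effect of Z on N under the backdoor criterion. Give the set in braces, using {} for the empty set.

{}

Variables eligible for adjustment (non-descendants of Z, excluding Z and N): {W}.
Backdoor paths from Z to N:
  P1: Z <- W -> P <- F -> N
  P2: Z <- W -> P <- F -> C <- N
  P3: Z <- W -> P -> T <- N
  P4: Z <- W -> C <- F -> P -> T <- N
  P5: Z <- W -> C <- F -> N
  P6: Z <- W -> C <- N
Each backdoor path contains an unconditioned collider, so every path is already blocked with the empty conditioning set:
  P1: blocked at collider P (neither it nor any descendant is in the conditioning set).
  P2: blocked at collider P (neither it nor any descendant is in the conditioning set).
  P3: blocked at collider T (neither it nor any descendant is in the conditioning set).
  P4: blocked at collider C (neither it nor any descendant is in the conditioning set).
  P5: blocked at collider C (neither it nor any descendant is in the conditioning set).
  P6: blocked at collider C (neither it nor any descendant is in the conditioning set).
The empty set is therefore the unique smallest valid set.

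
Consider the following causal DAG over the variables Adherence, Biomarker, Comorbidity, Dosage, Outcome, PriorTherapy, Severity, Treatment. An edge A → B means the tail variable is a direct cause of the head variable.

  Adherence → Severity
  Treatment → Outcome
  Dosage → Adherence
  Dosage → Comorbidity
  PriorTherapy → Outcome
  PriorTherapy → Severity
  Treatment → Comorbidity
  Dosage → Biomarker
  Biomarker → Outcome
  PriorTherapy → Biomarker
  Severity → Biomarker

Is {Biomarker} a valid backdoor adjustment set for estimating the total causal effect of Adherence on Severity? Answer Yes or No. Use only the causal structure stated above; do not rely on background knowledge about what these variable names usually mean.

Backdoor paths from Adherence to Severity (paths whose first edge points into Adherence):
  P1: Adherence <- Dosage -> Biomarker <- PriorTherapy -> Severity
  P2: Adherence <- Dosage -> Biomarker <- Severity
  P3: Adherence <- Dosage -> Biomarker -> Outcome <- PriorTherapy -> Severity
  P4: Adherence <- Dosage -> Comorbidity <- Treatment -> Outcome <- PriorTherapy -> Severity
  P5: Adherence <- Dosage -> Comorbidity <- Treatment -> Outcome <- PriorTherapy -> Biomarker <- Severity
  P6: Adherence <- Dosage -> Comorbidity <- Treatment -> Outcome <- Biomarker <- PriorTherapy -> Severity
  P7: Adherence <- Dosage -> Comorbidity <- Treatment -> Outcome <- Biomarker <- Severity
Condition 1 (no descendant of Adherence in the set): FAILS — Biomarker is a descendant of Adherence.
Condition 2 (every backdoor path blocked by {Biomarker}):
  P1: open — collider(s) Biomarker are conditioned on (or have a conditioned descendant) and no non-collider on the path is in the set.
  P2: open — collider(s) Biomarker are conditioned on (or have a conditioned descendant) and no non-collider on the path is in the set.
  P3: blocked at chain node Biomarker ∈ conditioning set.
  P4: blocked at collider Comorbidity (neither it nor any descendant is in the conditioning set).
  P5: blocked at collider Comorbidity (neither it nor any descendant is in the conditioning set).
  P6: blocked at collider Comorbidity (neither it nor any descendant is in the conditioning set).
  P7: blocked at collider Comorbidity (neither it nor any descendant is in the conditioning set).
{Biomarker} does not satisfy the backdoor criterion.

No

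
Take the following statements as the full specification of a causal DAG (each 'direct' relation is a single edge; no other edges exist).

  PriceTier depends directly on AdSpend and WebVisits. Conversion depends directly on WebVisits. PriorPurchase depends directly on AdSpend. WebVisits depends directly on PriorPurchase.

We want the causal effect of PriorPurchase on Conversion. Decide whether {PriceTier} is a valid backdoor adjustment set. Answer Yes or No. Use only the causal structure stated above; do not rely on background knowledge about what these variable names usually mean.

No

Backdoor paths from PriorPurchase to Conversion (paths whose first edge points into PriorPurchase):
  P1: PriorPurchase <- AdSpend -> PriceTier <- WebVisits -> Conversion
Condition 1 (no descendant of PriorPurchase in the set): FAILS — PriceTier is a descendant of PriorPurchase.
Condition 2 (every backdoor path blocked by {PriceTier}):
  P1: open — collider(s) PriceTier are conditioned on (or have a conditioned descendant) and no non-collider on the path is in the set.
{PriceTier} does not satisfy the backdoor criterion.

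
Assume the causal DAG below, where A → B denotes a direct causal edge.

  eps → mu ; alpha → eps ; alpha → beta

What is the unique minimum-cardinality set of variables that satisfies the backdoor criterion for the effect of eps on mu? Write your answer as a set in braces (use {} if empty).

{}

Variables eligible for adjustment (non-descendants of eps, excluding eps and mu): {alpha, beta}.
Backdoor paths from eps to mu:
  (none)
With no backdoor paths the empty set already satisfies the criterion, and it is trivially minimal.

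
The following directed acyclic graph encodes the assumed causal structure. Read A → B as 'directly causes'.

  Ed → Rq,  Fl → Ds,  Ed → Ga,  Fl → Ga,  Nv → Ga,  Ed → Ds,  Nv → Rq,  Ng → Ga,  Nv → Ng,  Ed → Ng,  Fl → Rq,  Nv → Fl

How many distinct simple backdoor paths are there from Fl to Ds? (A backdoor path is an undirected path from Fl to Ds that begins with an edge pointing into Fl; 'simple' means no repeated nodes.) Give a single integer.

A backdoor path from Fl to Ds is any simple undirected path whose first edge points into Fl (i.e. leaves Fl via a parent).
Parents of Fl: {Nv}.
Enumerating:
  P1: Fl <- Nv -> Ng <- Ed -> Ds
  P2: Fl <- Nv -> Ng -> Ga <- Ed -> Ds
  P3: Fl <- Nv -> Ga <- Ed -> Ds
  P4: Fl <- Nv -> Ga <- Ng <- Ed -> Ds
  P5: Fl <- Nv -> Rq <- Ed -> Ds
That exhausts the simple backdoor paths. Count: 5.

5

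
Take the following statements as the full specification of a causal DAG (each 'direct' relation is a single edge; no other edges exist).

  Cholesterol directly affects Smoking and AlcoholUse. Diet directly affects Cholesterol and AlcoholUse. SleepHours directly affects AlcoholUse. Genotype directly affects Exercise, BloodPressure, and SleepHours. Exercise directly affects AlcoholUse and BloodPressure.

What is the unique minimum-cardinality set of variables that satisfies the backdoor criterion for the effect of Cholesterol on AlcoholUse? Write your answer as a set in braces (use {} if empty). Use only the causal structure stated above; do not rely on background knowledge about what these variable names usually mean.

{Diet}

Variables eligible for adjustment (non-descendants of Cholesterol, excluding Cholesterol and AlcoholUse): {BloodPressure, Diet, Exercise, Genotype, SleepHours}.
Backdoor paths from Cholesterol to AlcoholUse:
  P1: Cholesterol <- Diet -> AlcoholUse
The empty set is not sufficient: P1 (Cholesterol <- Diet -> AlcoholUse) has no collider blocking it and no conditioned non-collider, so it is open.
Try {Diet}:
  P1: blocked at fork node Diet ∈ conditioning set.
{Diet} contains no descendant of Cholesterol and blocks every backdoor path.
No other singleton works — e.g. {Genotype} leaves P1 open — so {Diet} is the unique smallest valid adjustment set.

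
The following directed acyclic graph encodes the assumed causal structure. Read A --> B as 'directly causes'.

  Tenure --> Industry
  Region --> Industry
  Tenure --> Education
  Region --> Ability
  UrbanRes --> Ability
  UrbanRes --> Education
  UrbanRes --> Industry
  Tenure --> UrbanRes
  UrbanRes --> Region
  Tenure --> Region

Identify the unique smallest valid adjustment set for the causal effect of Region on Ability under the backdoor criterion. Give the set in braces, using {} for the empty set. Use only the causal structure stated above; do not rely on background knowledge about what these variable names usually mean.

Variables eligible for adjustment (non-descendants of Region, excluding Region and Ability): {Education, Tenure, UrbanRes}.
Backdoor paths from Region to Ability:
  P1: Region <- Tenure -> UrbanRes -> Ability
  P2: Region <- Tenure -> Education <- UrbanRes -> Ability
  P3: Region <- Tenure -> Industry <- UrbanRes -> Ability
  P4: Region <- UrbanRes -> Ability
The empty set is not sufficient: P1 (Region <- Tenure -> UrbanRes -> Ability) has no collider blocking it and no conditioned non-collider, so it is open.
Try {UrbanRes}:
  P1: blocked at chain node UrbanRes ∈ conditioning set.
  P2: blocked at collider Education (neither it nor any descendant is in the conditioning set).
  P3: blocked at collider Industry (neither it nor any descendant is in the conditioning set).
  P4: blocked at fork node UrbanRes ∈ conditioning set.
{UrbanRes} contains no descendant of Region and blocks every backdoor path.
No other singleton works — e.g. {Tenure} leaves P4 open — so {UrbanRes} is the unique smallest valid adjustment set.

{UrbanRes}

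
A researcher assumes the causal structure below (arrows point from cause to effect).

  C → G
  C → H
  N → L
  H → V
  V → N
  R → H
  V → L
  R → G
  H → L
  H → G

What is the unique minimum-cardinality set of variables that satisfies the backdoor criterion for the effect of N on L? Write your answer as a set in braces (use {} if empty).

Variables eligible for adjustment (non-descendants of N, excluding N and L): {C, G, H, R, V}.
Backdoor paths from N to L:
  P1: N <- V <- H -> L
  P2: N <- V -> L
The empty set is not sufficient: P1 (N <- V <- H -> L) has no collider blocking it and no conditioned non-collider, so it is open.
Try {V}:
  P1: blocked at chain node V ∈ conditioning set.
  P2: blocked at fork node V ∈ conditioning set.
{V} contains no descendant of N and blocks every backdoor path.
No other singleton works — e.g. {R} leaves P1 open — so {V} is the unique smallest valid adjustment set.

{V}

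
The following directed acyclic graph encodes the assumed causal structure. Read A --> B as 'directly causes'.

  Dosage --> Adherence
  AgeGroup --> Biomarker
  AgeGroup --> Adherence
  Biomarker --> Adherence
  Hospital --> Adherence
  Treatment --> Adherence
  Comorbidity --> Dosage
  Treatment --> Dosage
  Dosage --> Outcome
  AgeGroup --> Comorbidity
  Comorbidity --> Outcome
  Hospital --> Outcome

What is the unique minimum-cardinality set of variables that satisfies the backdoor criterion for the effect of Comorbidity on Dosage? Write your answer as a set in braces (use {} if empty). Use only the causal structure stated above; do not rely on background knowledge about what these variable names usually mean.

{}

Variables eligible for adjustment (non-descendants of Comorbidity, excluding Comorbidity and Dosage): {AgeGroup, Biomarker, Hospital, Treatment}.
Backdoor paths from Comorbidity to Dosage:
  P1: Comorbidity <- AgeGroup -> Biomarker -> Adherence <- Treatment -> Dosage
  P2: Comorbidity <- AgeGroup -> Biomarker -> Adherence <- Dosage
  P3: Comorbidity <- AgeGroup -> Biomarker -> Adherence <- Hospital -> Outcome <- Dosage
  P4: Comorbidity <- AgeGroup -> Adherence <- Treatment -> Dosage
  P5: Comorbidity <- AgeGroup -> Adherence <- Dosage
  P6: Comorbidity <- AgeGroup -> Adherence <- Hospital -> Outcome <- Dosage
Each backdoor path contains an unconditioned collider, so every path is already blocked with the empty conditioning set:
  P1: blocked at collider Adherence (neither it nor any descendant is in the conditioning set).
  P2: blocked at collider Adherence (neither it nor any descendant is in the conditioning set).
  P3: blocked at collider Adherence (neither it nor any descendant is in the conditioning set).
  P4: blocked at collider Adherence (neither it nor any descendant is in the conditioning set).
  P5: blocked at collider Adherence (neither it nor any descendant is in the conditioning set).
  P6: blocked at collider Adherence (neither it nor any descendant is in the conditioning set).
The empty set is therefore the unique smallest valid set.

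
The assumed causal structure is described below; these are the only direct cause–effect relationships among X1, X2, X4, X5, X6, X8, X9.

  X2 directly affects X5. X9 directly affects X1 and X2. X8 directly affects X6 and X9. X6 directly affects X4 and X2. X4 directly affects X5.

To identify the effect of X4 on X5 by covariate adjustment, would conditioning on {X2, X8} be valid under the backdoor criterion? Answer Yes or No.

Backdoor paths from X4 to X5 (paths whose first edge points into X4):
  P1: X4 <- X6 <- X8 -> X9 -> X2 -> X5
  P2: X4 <- X6 -> X2 -> X5
Condition 1 (no descendant of X4 in the set): holds — descendants of X4 are {X5}; none are in {X2, X8}.
Condition 2 (every backdoor path blocked by {X2, X8}):
  P1: blocked at fork node X8 ∈ conditioning set.
  P2: blocked at chain node X2 ∈ conditioning set.
{X2, X8} satisfies the backdoor criterion.

Yes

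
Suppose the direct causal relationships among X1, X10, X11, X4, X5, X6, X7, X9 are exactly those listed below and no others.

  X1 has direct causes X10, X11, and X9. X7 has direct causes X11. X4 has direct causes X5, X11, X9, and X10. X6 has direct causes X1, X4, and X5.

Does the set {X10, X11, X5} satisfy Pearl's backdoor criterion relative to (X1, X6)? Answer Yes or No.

No

Backdoor paths from X1 to X6 (paths whose first edge points into X1):
  P1: X1 <- X10 -> X4 <- X5 -> X6
  P2: X1 <- X10 -> X4 -> X6
  P3: X1 <- X11 -> X4 <- X5 -> X6
  P4: X1 <- X11 -> X4 -> X6
  P5: X1 <- X9 -> X4 <- X5 -> X6
  P6: X1 <- X9 -> X4 -> X6
Condition 1 (no descendant of X1 in the set): holds — descendants of X1 are {X6}; none are in {X10, X11, X5}.
Condition 2 (every backdoor path blocked by {X10, X11, X5}):
  P1: blocked at fork node X10 ∈ conditioning set.
  P2: blocked at fork node X10 ∈ conditioning set.
  P3: blocked at fork node X11 ∈ conditioning set.
  P4: blocked at fork node X11 ∈ conditioning set.
  P5: blocked at collider X4 (neither it nor any descendant is in the conditioning set).
  P6: open — no interior node is in the conditioning set.
{X10, X11, X5} does not satisfy the backdoor criterion.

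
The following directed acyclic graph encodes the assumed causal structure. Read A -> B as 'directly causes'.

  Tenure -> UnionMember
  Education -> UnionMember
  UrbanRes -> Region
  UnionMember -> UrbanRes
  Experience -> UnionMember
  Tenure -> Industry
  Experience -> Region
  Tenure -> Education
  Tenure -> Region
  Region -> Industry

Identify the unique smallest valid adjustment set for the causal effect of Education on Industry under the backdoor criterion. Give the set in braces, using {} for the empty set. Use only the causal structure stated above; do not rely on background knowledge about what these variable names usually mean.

Variables eligible for adjustment (non-descendants of Education, excluding Education and Industry): {Experience, Tenure}.
Backdoor paths from Education to Industry:
  P1: Education <- Tenure -> UnionMember <- Experience -> Region -> Industry
  P2: Education <- Tenure -> UnionMember -> UrbanRes -> Region -> Industry
  P3: Education <- Tenure -> Region -> Industry
  P4: Education <- Tenure -> Industry
The empty set is not sufficient: P2 (Education <- Tenure -> UnionMember -> UrbanRes -> Region -> Industry) has no collider blocking it and no conditioned non-collider, so it is open.
Try {Tenure}:
  P1: blocked at fork node Tenure ∈ conditioning set.
  P2: blocked at fork node Tenure ∈ conditioning set.
  P3: blocked at fork node Tenure ∈ conditioning set.
  P4: blocked at fork node Tenure ∈ conditioning set.
{Tenure} contains no descendant of Education and blocks every backdoor path.
No other singleton works — e.g. {Experience} leaves P2 open — so {Tenure} is the unique smallest valid adjustment set.

{Tenure}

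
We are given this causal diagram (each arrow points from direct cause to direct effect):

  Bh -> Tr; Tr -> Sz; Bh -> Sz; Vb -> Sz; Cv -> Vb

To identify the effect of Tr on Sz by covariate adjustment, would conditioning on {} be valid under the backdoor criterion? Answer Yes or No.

Backdoor paths from Tr to Sz (paths whose first edge points into Tr):
  P1: Tr <- Bh -> Sz
Condition 1 (no descendant of Tr in the set): holds — descendants of Tr are {Sz}; none are in {}.
Condition 2 (every backdoor path blocked by {}):
  P1: open — no interior node is in the conditioning set.
{} does not satisfy the backdoor criterion.

No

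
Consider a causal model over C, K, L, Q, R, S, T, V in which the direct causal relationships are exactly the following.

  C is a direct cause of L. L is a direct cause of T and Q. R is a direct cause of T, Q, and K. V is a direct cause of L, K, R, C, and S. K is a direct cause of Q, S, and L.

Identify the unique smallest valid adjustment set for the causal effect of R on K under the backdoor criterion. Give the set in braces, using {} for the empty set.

Variables eligible for adjustment (non-descendants of R, excluding R and K): {C, V}.
Backdoor paths from R to K:
  P1: R <- V -> K
  P2: R <- V -> C -> L <- K
  P3: R <- V -> C -> L -> Q <- K
  P4: R <- V -> L <- K
  P5: R <- V -> L -> Q <- K
  P6: R <- V -> S <- K
The empty set is not sufficient: P1 (R <- V -> K) has no collider blocking it and no conditioned non-collider, so it is open.
Try {V}:
  P1: blocked at fork node V ∈ conditioning set.
  P2: blocked at fork node V ∈ conditioning set.
  P3: blocked at fork node V ∈ conditioning set.
  P4: blocked at fork node V ∈ conditioning set.
  P5: blocked at fork node V ∈ conditioning set.
  P6: blocked at fork node V ∈ conditioning set.
{V} contains no descendant of R and blocks every backdoor path.
No other singleton works — e.g. {C} leaves P1 open — so {V} is the unique smallest valid adjustment set.

{V}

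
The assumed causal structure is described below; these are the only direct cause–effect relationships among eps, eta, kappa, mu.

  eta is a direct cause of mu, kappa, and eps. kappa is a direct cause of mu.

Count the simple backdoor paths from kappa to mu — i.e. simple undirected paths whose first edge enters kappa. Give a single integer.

1

A backdoor path from kappa to mu is any simple undirected path whose first edge points into kappa (i.e. leaves kappa via a parent).
Parents of kappa: {eta}.
Enumerating:
  P1: kappa <- eta -> mu
That exhausts the simple backdoor paths. Count: 1.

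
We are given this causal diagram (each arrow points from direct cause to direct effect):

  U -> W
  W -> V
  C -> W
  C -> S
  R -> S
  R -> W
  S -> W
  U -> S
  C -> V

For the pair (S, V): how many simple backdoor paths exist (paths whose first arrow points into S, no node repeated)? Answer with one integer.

6

A backdoor path from S to V is any simple undirected path whose first edge points into S (i.e. leaves S via a parent).
Parents of S: {C, R, U}.
Enumerating:
  P1: S <- R -> W <- C -> V
  P2: S <- R -> W -> V
  P3: S <- C -> W -> V
  P4: S <- C -> V
  P5: S <- U -> W <- C -> V
  P6: S <- U -> W -> V
That exhausts the simple backdoor paths. Count: 6.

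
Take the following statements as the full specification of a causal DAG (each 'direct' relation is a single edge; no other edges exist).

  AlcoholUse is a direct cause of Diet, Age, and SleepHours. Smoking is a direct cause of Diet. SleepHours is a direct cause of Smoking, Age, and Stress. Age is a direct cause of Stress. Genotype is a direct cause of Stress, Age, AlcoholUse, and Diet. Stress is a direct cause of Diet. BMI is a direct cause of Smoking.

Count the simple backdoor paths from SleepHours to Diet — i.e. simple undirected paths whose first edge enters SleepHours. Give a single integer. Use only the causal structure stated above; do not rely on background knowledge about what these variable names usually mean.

A backdoor path from SleepHours to Diet is any simple undirected path whose first edge points into SleepHours (i.e. leaves SleepHours via a parent).
Parents of SleepHours: {AlcoholUse}.
Enumerating:
  P1: SleepHours <- AlcoholUse <- Genotype -> Age -> Stress -> Diet
  P2: SleepHours <- AlcoholUse <- Genotype -> Stress -> Diet
  P3: SleepHours <- AlcoholUse <- Genotype -> Diet
  P4: SleepHours <- AlcoholUse -> Age <- Genotype -> Stress -> Diet
  P5: SleepHours <- AlcoholUse -> Age <- Genotype -> Diet
  P6: SleepHours <- AlcoholUse -> Age -> Stress <- Genotype -> Diet
  P7: SleepHours <- AlcoholUse -> Age -> Stress -> Diet
  P8: SleepHours <- AlcoholUse -> Diet
That exhausts the simple backdoor paths. Count: 8.

8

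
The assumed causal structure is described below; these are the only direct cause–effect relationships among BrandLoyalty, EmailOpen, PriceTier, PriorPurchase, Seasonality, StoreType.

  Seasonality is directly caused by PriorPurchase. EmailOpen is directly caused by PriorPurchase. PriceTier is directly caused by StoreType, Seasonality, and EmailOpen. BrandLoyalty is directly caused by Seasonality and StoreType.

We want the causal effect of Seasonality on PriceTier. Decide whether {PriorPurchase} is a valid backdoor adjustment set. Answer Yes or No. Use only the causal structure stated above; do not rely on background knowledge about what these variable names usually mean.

Yes

Backdoor paths from Seasonality to PriceTier (paths whose first edge points into Seasonality):
  P1: Seasonality <- PriorPurchase -> EmailOpen -> PriceTier
Condition 1 (no descendant of Seasonality in the set): holds — descendants of Seasonality are {BrandLoyalty, PriceTier}; none are in {PriorPurchase}.
Condition 2 (every backdoor path blocked by {PriorPurchase}):
  P1: blocked at fork node PriorPurchase ∈ conditioning set.
{PriorPurchase} satisfies the backdoor criterion.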